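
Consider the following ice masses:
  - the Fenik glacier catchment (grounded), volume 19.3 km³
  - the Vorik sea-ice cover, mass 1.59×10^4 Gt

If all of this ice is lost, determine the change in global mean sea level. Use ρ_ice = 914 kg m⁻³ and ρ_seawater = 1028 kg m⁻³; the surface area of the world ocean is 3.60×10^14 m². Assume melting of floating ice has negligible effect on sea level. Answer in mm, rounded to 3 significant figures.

≈ 0.0477 mm

Fenik: 19.3 km³ × (914/1028) = 17.16 km³ of water.
The Vorik sea-ice cover is floating and already displaces its own weight of water, so its melt adds essentially nothing to sea level.
Total added water ≈ 1.716×10^10 m³ over 3.60×10^14 m² → Δh = 4.77×10^-5 m = 0.0477 mm.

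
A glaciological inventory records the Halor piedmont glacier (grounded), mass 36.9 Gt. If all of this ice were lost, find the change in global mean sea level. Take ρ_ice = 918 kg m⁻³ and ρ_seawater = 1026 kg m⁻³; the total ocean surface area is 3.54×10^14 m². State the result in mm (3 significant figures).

Halor: 36.9 Gt = 3.690×10^13 kg; dividing by ρ_w = 1026 kg m⁻³ gives 3.596×10^10 m³ of water.
Spread over 3.54×10^14 m² of ocean, Δh = 3.596×10^10 / 3.54×10^14 = 1.02×10^-4 m = 0.102 mm.

≈ 0.102 mm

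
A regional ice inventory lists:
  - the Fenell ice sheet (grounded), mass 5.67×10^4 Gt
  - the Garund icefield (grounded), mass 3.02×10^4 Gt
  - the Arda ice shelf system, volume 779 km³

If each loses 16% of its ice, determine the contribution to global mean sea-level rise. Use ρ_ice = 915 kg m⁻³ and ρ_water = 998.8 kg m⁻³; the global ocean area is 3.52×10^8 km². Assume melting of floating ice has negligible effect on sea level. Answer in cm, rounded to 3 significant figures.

≈ 3.95 cm

Fenell: 0.16 × 5.67×10^4 Gt = 9.072×10^15 kg; dividing by ρ_w = 998.8 kg m⁻³ gives 9.083×10^12 m³ of water.
Garund: 0.16 × 3.02×10^4 Gt = 4.832×10^15 kg; dividing by ρ_w = 998.8 kg m⁻³ gives 4.838×10^12 m³ of water.
The Arda ice shelf system is floating and already displaces its own weight of water, so its melt adds essentially nothing to sea level.
Total added water ≈ 1.392×10^13 m³ over 3.52×10^14 m² → Δh = 0.0395 m = 3.95 cm.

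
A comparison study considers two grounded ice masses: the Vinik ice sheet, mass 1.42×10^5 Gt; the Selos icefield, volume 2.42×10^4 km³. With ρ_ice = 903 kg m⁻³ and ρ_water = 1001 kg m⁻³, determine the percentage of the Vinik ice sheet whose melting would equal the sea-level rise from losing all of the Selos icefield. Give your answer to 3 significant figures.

Equal sea-level rise means equal mass of meltwater, i.e. equal mass of ice lost.
Ice mass of Selos: 2.185×10^16 kg; ice mass of Vinik: 1.420×10^17 kg.
Fraction required = 2.185×10^16 / 1.420×10^17 = 0.154 → 15.4 %.

≈ 15.4 %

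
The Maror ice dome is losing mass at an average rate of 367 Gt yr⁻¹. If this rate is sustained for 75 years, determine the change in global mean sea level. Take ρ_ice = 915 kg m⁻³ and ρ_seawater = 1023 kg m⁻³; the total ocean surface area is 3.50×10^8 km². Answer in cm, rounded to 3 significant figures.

≈ 7.69 cm

Total mass lost = 367 Gt/yr × 75 yr = 2.752×10^4 Gt = 2.752×10^16 kg.
ρ_w = 1023 kg m⁻³, so water volume = 2.752×10^16 / 1023 = 2.691×10^13 m³.
Δh = 2.691×10^13 / 3.50×10^14 = 0.0769 m = 7.69 cm.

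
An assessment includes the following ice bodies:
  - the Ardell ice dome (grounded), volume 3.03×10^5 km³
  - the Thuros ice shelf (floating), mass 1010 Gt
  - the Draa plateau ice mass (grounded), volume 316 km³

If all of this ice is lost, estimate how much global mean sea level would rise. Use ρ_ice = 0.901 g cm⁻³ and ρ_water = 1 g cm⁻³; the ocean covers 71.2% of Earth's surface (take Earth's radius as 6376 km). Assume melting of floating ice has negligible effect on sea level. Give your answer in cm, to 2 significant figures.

≈ 75 cm

Ardell: 3.03×10^5 km³ × (901/1000) = 2.730×10^5 km³ of water.
The Thuros ice shelf is floating and already displaces its own weight of water, so its melt adds essentially nothing to sea level.
Draa: 316 km³ × (901/1000) = 284.7 km³ of water.
Total added water ≈ 2.733×10^14 m³ over 3.64×10^14 m² → Δh = 0.751 m = 75 cm.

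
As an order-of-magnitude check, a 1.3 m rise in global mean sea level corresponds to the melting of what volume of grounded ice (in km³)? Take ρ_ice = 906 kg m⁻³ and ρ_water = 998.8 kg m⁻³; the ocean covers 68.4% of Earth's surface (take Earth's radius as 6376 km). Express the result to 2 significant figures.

Required water volume = Δh × A = 1.3 m × 3.49×10^14 m² = 4.543×10^14 m³ = 4.543×10^5 km³.
Ice volume = water volume × ρ_w/ρ_ice = 4.543×10^5 × 998.8/906 = 5.0×10^5 km³.

≈ 5.0×10^5 km³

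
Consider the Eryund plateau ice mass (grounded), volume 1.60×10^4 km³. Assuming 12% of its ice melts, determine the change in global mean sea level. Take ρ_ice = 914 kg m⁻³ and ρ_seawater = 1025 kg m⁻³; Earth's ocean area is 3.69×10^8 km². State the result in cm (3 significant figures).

Eryund: 0.12 × 1.60×10^4 km³ × (914/1025) = 1712 km³ of water.
Spread over 3.69×10^14 m² of ocean, Δh = 1.712×10^12 / 3.69×10^14 = 4.64×10^-3 m = 0.464 cm.

≈ 0.464 cm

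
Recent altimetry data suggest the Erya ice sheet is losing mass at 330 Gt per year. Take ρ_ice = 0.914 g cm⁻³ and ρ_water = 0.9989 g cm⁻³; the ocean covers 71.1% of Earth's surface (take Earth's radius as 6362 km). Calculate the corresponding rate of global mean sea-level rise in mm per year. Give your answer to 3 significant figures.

ρ_w = 0.9989 g cm⁻³ = 998.9 kg m⁻³. Annual water volume added = 330 Gt / ρ_w = 3.300×10^14 kg / 998.9 kg m⁻³ = 3.304×10^11 m³.
Δh per year = 3.304×10^11 / 3.62×10^14 = 9.14×10^-4 m = 0.914 mm.

≈ 0.914 mm/yr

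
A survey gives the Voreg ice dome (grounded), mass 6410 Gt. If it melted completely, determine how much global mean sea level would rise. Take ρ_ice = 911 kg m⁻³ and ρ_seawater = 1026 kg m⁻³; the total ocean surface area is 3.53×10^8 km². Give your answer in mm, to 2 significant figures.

Voreg: 6410 Gt = 6.410×10^15 kg; dividing by ρ_w = 1026 kg m⁻³ gives 6.248×10^12 m³ of water.
Spread over 3.53×10^14 m² of ocean, Δh = 6.248×10^12 / 3.53×10^14 = 0.0177 m = 18 mm.

≈ 18 mm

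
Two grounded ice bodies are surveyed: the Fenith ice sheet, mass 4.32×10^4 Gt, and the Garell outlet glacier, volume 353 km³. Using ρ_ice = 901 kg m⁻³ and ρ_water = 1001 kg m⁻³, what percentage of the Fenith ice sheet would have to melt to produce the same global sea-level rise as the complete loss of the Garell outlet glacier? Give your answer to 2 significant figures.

Equal sea-level rise means equal mass of meltwater, i.e. equal mass of ice lost.
Ice mass of Garell: 3.181×10^14 kg; ice mass of Fenith: 4.320×10^16 kg.
Fraction required = 3.181×10^14 / 4.320×10^16 = 7.36×10^-3 → 0.74 %.

≈ 0.74 %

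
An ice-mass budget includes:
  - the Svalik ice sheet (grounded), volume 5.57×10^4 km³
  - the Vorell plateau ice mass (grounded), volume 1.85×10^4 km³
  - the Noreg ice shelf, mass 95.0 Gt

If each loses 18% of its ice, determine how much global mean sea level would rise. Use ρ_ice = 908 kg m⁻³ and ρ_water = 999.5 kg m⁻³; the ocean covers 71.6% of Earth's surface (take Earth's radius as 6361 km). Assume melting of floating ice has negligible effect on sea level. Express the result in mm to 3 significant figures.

≈ 33.3 mm

Svalik: 0.18 × 5.57×10^4 km³ × (908/999.5) = 9108 km³ of water.
Vorell: 0.18 × 1.85×10^4 km³ × (908/999.5) = 3025 km³ of water.
The Noreg ice shelf is floating and already displaces its own weight of water, so its melt adds essentially nothing to sea level.
Total added water ≈ 1.213×10^13 m³ over 3.64×10^14 m² → Δh = 0.0333 m = 33.3 mm.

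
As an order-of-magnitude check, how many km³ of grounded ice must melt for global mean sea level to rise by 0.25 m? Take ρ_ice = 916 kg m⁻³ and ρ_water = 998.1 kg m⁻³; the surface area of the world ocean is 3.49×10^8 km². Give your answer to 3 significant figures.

Required water volume = Δh × A = 0.25 m × 3.49×10^14 m² = 8.725×10^13 m³ = 8.725×10^4 km³.
Ice volume = water volume × ρ_w/ρ_ice = 8.725×10^4 × 998.1/916 = 9.51×10^4 km³.

≈ 9.51×10^4 km³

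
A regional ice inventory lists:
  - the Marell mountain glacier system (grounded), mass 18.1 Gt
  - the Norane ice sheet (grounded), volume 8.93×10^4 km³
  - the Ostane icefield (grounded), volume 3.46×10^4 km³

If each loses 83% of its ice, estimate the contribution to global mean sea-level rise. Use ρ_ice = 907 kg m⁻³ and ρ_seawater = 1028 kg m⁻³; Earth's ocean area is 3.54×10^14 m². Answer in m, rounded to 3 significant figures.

≈ 0.256 m

Marell: 0.83 × 18.1 Gt = 1.502×10^13 kg; dividing by ρ_w = 1028 kg m⁻³ gives 1.461×10^10 m³ of water.
Norane: 0.83 × 8.93×10^4 km³ × (907/1028) = 6.539×10^4 km³ of water.
Ostane: 0.83 × 3.46×10^4 km³ × (907/1028) = 2.534×10^4 km³ of water.
Total added water ≈ 9.075×10^13 m³ over 3.54×10^14 m² → Δh = 0.256 m.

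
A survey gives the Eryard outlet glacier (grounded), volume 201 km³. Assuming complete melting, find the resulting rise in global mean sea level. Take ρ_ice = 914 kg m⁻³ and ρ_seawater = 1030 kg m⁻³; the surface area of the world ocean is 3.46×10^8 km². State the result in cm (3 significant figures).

≈ 0.0516 cm

Eryard: 201 km³ × (914/1030) = 178.4 km³ of water.
Spread over 3.46×10^14 m² of ocean, Δh = 1.784×10^11 / 3.46×10^14 = 5.16×10^-4 m = 0.0516 cm.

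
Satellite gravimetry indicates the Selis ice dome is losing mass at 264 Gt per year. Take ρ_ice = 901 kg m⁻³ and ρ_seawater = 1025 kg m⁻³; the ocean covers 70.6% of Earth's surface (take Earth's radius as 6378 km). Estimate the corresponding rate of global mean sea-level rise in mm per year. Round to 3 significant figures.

≈ 0.714 mm/yr

ρ_w = 1025 kg m⁻³. Annual water volume added = 264 Gt / ρ_w = 2.640×10^14 kg / 1025 kg m⁻³ = 2.576×10^11 m³.
Δh per year = 2.576×10^11 / 3.61×10^14 = 7.14×10^-4 m = 0.714 mm.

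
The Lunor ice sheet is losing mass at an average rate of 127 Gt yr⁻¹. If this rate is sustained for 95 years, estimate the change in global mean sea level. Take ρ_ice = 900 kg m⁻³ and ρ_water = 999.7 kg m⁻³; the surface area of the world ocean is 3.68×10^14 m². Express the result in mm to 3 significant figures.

≈ 32.8 mm

Total mass lost = 127 Gt/yr × 95 yr = 1.206×10^4 Gt = 1.206×10^16 kg.
ρ_w = 999.7 kg m⁻³, so water volume = 1.206×10^16 / 999.7 = 1.207×10^13 m³.
Δh = 1.207×10^13 / 3.68×10^14 = 0.0328 m = 32.8 mm.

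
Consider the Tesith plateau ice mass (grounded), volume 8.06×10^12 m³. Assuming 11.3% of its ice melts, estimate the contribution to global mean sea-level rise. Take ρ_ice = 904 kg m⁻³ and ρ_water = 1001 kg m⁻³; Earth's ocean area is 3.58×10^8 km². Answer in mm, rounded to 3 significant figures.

Tesith: 0.113 × 8.06×10^12 m³ × (904/1001) = 8.225×10^11 m³ of water.
Spread over 3.58×10^14 m² of ocean, Δh = 8.225×10^11 / 3.58×10^14 = 2.30×10^-3 m = 2.30 mm.

≈ 2.30 mm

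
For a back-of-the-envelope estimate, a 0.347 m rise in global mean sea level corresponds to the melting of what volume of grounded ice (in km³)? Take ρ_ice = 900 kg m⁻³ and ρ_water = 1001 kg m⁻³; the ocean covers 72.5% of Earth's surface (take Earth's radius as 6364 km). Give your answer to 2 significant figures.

Required water volume = Δh × A = 0.347 m × 3.69×10^14 m² = 1.280×10^14 m³ = 1.280×10^5 km³.
Ice volume = water volume × ρ_w/ρ_ice = 1.280×10^5 × 1001/900 = 1.4×10^5 km³.

≈ 1.4×10^5 km³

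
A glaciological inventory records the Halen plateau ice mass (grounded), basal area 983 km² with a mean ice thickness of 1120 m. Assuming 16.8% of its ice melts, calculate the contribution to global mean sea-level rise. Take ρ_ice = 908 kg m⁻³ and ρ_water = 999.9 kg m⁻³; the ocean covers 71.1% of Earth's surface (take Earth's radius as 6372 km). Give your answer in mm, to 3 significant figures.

Halen: ice volume = 983 km² × 1120 m = 1101 km³; 0.168 × 1101 × (908/999.9) = 168.0 km³ of water.
Spread over 3.63×10^14 m² of ocean, Δh = 1.680×10^11 / 3.63×10^14 = 4.63×10^-4 m = 0.463 mm.

≈ 0.463 mm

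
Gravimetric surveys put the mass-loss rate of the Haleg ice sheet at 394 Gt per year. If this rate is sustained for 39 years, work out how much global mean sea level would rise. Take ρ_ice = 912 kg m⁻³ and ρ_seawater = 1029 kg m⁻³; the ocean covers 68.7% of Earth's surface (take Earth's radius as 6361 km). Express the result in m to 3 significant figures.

Total mass lost = 394 Gt/yr × 39 yr = 1.537×10^4 Gt = 1.537×10^16 kg.
ρ_w = 1029 kg m⁻³, so water volume = 1.537×10^16 / 1029 = 1.493×10^13 m³.
Δh = 1.493×10^13 / 3.49×10^14 = 0.0427 m.

≈ 0.0427 m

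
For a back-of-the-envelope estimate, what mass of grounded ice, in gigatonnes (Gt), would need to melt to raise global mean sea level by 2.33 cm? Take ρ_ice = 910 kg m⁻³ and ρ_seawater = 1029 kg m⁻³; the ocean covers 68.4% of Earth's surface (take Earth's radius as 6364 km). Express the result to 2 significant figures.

≈ 8300 Gt

Required water volume = Δh × A = 0.0233 m × 3.48×10^14 m² = 8.111×10^12 m³.
ρ_w = 1029 kg m⁻³, so the mass of water = 8.111×10^12 m³ × 1029 kg m⁻³ = 8.346×10^15 kg = 8300 Gt (and the same mass of ice, by conservation).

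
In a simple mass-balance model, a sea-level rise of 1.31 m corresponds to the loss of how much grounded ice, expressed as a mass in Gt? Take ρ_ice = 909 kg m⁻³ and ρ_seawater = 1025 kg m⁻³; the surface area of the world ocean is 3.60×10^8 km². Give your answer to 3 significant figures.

Required water volume = Δh × A = 1.31 m × 3.60×10^14 m² = 4.716×10^14 m³.
ρ_w = 1025 kg m⁻³, so the mass of water = 4.716×10^14 m³ × 1025 kg m⁻³ = 4.834×10^17 kg = 4.83×10^5 Gt (and the same mass of ice, by conservation).

≈ 4.83×10^5 Gt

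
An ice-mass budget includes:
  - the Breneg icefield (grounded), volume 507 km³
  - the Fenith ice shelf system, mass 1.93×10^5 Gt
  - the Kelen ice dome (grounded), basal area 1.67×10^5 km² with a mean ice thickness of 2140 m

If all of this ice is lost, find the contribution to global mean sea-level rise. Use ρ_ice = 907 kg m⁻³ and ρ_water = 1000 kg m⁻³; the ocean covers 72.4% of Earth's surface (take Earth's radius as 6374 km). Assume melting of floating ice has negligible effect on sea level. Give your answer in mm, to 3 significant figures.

Breneg: 507 km³ × (907/1000) = 459.8 km³ of water.
The Fenith ice shelf system is floating and already displaces its own weight of water, so its melt adds essentially nothing to sea level.
Kelen: ice volume = 1.67×10^5 km² × 2140 m = 3.574×10^5 km³; 3.574×10^5 × (907/1000) = 3.241×10^5 km³ of water.
Total added water ≈ 3.246×10^14 m³ over 3.70×10^14 m² → Δh = 0.878 m = 878 mm.

≈ 878 mm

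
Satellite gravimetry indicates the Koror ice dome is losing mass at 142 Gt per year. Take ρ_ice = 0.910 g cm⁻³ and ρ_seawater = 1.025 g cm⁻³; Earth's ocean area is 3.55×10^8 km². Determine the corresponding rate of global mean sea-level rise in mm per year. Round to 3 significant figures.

≈ 0.390 mm/yr

ρ_w = 1.025 g cm⁻³ = 1025 kg m⁻³. Annual water volume added = 142 Gt / ρ_w = 1.420×10^14 kg / 1025 kg m⁻³ = 1.385×10^11 m³.
Δh per year = 1.385×10^11 / 3.55×10^14 = 3.90×10^-4 m = 0.390 mm.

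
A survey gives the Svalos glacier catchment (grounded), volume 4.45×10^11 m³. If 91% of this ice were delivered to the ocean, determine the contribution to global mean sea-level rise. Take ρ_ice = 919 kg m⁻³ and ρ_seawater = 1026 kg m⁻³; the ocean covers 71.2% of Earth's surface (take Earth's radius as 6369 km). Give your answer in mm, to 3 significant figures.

Svalos: 0.91 × 4.45×10^11 m³ × (919/1026) = 3.627×10^11 m³ of water.
Spread over 3.63×10^14 m² of ocean, Δh = 3.627×10^11 / 3.63×10^14 = 9.99×10^-4 m = 0.999 mm.

≈ 0.999 mm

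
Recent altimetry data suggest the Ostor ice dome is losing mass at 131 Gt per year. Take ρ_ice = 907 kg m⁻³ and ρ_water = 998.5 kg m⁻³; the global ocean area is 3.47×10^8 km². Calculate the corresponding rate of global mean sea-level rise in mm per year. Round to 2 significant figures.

ρ_w = 998.5 kg m⁻³. Annual water volume added = 131 Gt / ρ_w = 1.310×10^14 kg / 998.5 kg m⁻³ = 1.312×10^11 m³.
Δh per year = 1.312×10^11 / 3.47×10^14 = 3.78×10^-4 m = 0.38 mm.

≈ 0.38 mm/yr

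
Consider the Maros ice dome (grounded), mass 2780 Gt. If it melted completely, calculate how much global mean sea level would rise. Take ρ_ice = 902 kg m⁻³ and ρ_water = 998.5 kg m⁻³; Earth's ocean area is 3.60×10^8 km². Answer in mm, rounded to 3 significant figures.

Maros: 2780 Gt = 2.780×10^15 kg; dividing by ρ_w = 998.5 kg m⁻³ gives 2.784×10^12 m³ of water.
Spread over 3.60×10^14 m² of ocean, Δh = 2.784×10^12 / 3.60×10^14 = 7.73×10^-3 m = 7.73 mm.

≈ 7.73 mm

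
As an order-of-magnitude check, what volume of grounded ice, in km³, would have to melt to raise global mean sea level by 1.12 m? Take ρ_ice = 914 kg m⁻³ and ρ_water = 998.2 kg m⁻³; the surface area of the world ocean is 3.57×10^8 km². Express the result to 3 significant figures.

Required water volume = Δh × A = 1.12 m × 3.57×10^14 m² = 3.998×10^14 m³ = 3.998×10^5 km³.
Ice volume = water volume × ρ_w/ρ_ice = 3.998×10^5 × 998.2/914 = 4.37×10^5 km³.

≈ 4.37×10^5 km³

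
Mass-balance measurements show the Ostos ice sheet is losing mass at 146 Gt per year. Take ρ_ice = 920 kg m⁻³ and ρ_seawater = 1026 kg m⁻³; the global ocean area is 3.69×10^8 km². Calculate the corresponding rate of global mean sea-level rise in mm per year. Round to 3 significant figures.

ρ_w = 1026 kg m⁻³. Annual water volume added = 146 Gt / ρ_w = 1.460×10^14 kg / 1026 kg m⁻³ = 1.423×10^11 m³.
Δh per year = 1.423×10^11 / 3.69×10^14 = 3.86×10^-4 m = 0.386 mm.

≈ 0.386 mm/yr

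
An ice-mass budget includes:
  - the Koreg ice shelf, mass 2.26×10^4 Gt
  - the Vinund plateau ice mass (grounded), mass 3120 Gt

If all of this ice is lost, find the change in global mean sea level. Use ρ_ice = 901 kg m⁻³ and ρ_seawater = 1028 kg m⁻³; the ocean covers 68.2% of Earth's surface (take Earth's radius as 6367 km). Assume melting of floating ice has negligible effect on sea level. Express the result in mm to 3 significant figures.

≈ 8.74 mm

The Koreg ice shelf is floating and already displaces its own weight of water, so its melt adds essentially nothing to sea level.
Vinund: 3120 Gt = 3.120×10^15 kg; dividing by ρ_w = 1028 kg m⁻³ gives 3.035×10^12 m³ of water.
Total added water ≈ 3.035×10^12 m³ over 3.47×10^14 m² → Δh = 8.74×10^-3 m = 8.74 mm.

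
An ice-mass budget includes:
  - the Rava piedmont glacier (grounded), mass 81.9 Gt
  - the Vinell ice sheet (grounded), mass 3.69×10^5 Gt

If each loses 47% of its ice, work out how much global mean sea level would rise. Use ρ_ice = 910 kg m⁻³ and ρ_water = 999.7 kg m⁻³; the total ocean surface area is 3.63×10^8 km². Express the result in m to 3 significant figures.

≈ 0.478 m

Rava: 0.47 × 81.9 Gt = 3.849×10^13 kg; dividing by ρ_w = 999.7 kg m⁻³ gives 3.850×10^10 m³ of water.
Vinell: 0.47 × 3.69×10^5 Gt = 1.734×10^17 kg; dividing by ρ_w = 999.7 kg m⁻³ gives 1.735×10^14 m³ of water.
Total added water ≈ 1.735×10^14 m³ over 3.63×10^14 m² → Δh = 0.478 m.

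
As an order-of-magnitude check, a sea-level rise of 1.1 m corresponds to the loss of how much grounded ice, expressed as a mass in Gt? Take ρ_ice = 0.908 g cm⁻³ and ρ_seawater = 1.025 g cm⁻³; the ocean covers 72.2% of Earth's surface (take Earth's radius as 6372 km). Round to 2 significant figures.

≈ 4.2×10^5 Gt

Required water volume = Δh × A = 1.1 m × 3.68×10^14 m² = 4.052×10^14 m³.
ρ_w = 1.025 g cm⁻³ = 1025 kg m⁻³, so the mass of water = 4.052×10^14 m³ × 1025 kg m⁻³ = 4.154×10^17 kg = 4.2×10^5 Gt (and the same mass of ice, by conservation).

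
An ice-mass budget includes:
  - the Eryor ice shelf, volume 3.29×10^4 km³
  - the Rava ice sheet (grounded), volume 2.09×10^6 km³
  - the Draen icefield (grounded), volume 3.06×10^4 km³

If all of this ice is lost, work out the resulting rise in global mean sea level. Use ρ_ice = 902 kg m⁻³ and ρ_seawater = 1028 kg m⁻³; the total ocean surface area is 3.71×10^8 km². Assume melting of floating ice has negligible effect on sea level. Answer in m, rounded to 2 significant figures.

≈ 5.0 m

The Eryor ice shelf is floating and already displaces its own weight of water, so its melt adds essentially nothing to sea level.
Rava: 2.09×10^6 km³ × (902/1028) = 1.834×10^6 km³ of water.
Draen: 3.06×10^4 km³ × (902/1028) = 2.685×10^4 km³ of water.
Total added water ≈ 1.861×10^15 m³ over 3.71×10^14 m² → Δh = 5.02 m.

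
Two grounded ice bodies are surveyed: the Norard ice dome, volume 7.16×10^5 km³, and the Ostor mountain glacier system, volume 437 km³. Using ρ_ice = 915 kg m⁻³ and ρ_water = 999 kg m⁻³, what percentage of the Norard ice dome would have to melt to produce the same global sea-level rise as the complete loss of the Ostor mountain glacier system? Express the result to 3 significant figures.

Equal sea-level rise means equal mass of meltwater, i.e. equal mass of ice lost.
Ice mass of Ostor: 3.999×10^14 kg; ice mass of Norard: 6.551×10^17 kg.
Fraction required = 3.999×10^14 / 6.551×10^17 = 6.10×10^-4 → 0.0610 %.

≈ 0.0610 %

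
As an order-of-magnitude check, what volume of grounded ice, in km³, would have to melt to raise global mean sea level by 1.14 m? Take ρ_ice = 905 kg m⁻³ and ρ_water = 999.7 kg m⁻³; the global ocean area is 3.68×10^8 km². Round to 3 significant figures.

Required water volume = Δh × A = 1.14 m × 3.68×10^14 m² = 4.195×10^14 m³ = 4.195×10^5 km³.
Ice volume = water volume × ρ_w/ρ_ice = 4.195×10^5 × 999.7/905 = 4.63×10^5 km³.

≈ 4.63×10^5 km³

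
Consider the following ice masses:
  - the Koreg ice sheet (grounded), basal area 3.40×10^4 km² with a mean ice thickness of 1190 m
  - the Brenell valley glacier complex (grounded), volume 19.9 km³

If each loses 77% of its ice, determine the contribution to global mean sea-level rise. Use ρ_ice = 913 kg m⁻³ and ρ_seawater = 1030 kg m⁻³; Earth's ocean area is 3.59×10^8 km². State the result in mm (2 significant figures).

Koreg: ice volume = 3.40×10^4 km² × 1190 m = 4.046×10^4 km³; 0.77 × 4.046×10^4 × (913/1030) = 2.762×10^4 km³ of water.
Brenell: 0.77 × 19.9 km³ × (913/1030) = 13.58 km³ of water.
Total added water ≈ 2.763×10^13 m³ over 3.59×10^14 m² → Δh = 0.0770 m = 77 mm.

≈ 77 mm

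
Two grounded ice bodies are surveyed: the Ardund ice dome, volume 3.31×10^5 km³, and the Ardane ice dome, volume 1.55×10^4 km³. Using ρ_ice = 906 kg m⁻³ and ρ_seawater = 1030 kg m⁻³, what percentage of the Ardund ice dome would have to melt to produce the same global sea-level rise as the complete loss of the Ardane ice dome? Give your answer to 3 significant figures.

≈ 4.68 %

Equal sea-level rise means equal mass of meltwater, i.e. equal mass of ice lost.
Ice mass of Ardane: 1.404×10^16 kg; ice mass of Ardund: 2.999×10^17 kg.
Fraction required = 1.404×10^16 / 2.999×10^17 = 0.0468 → 4.68 %.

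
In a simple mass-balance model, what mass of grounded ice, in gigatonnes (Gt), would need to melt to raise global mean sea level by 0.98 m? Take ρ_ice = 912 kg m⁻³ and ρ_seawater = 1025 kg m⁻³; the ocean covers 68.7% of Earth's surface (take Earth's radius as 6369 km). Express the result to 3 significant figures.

≈ 3.52×10^5 Gt

Required water volume = Δh × A = 0.98 m × 3.50×10^14 m² = 3.432×10^14 m³.
ρ_w = 1025 kg m⁻³, so the mass of water = 3.432×10^14 m³ × 1025 kg m⁻³ = 3.518×10^17 kg = 3.52×10^5 Gt (and the same mass of ice, by conservation).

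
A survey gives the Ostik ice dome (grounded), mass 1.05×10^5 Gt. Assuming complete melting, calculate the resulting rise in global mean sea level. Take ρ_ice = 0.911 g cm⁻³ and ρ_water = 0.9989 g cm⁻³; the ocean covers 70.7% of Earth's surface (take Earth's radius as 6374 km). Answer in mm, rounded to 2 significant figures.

Ostik: 1.05×10^5 Gt = 1.050×10^17 kg; dividing by ρ_w = 0.9989 g cm⁻³ = 998.9 kg m⁻³ gives 1.051×10^14 m³ of water.
Spread over 3.61×10^14 m² of ocean, Δh = 1.051×10^14 / 3.61×10^14 = 0.291 m = 290 mm.

≈ 290 mm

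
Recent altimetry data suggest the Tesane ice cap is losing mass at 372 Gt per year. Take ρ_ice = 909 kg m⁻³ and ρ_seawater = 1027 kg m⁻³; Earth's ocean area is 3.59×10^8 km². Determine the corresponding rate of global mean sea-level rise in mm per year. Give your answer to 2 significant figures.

ρ_w = 1027 kg m⁻³. Annual water volume added = 372 Gt / ρ_w = 3.720×10^14 kg / 1027 kg m⁻³ = 3.622×10^11 m³.
Δh per year = 3.622×10^11 / 3.59×10^14 = 1.01×10^-3 m = 1.0 mm.

≈ 1.0 mm/yr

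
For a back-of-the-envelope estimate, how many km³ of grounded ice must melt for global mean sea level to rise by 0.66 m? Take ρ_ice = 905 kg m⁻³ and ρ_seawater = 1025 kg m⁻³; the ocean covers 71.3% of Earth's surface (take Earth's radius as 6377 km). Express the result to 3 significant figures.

Required water volume = Δh × A = 0.66 m × 3.64×10^14 m² = 2.405×10^14 m³ = 2.405×10^5 km³.
Ice volume = water volume × ρ_w/ρ_ice = 2.405×10^5 × 1025/905 = 2.72×10^5 km³.

≈ 2.72×10^5 km³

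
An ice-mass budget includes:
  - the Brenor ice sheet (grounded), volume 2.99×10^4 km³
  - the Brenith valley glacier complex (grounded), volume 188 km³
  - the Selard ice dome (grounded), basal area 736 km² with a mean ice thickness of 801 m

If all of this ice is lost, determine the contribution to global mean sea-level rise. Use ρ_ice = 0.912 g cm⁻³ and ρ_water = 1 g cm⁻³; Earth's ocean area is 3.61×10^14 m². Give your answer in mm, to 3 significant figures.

≈ 77.5 mm

Brenor: 2.99×10^4 km³ × (912/1000) = 2.727×10^4 km³ of water.
Brenith: 188 km³ × (912/1000) = 171.5 km³ of water.
Selard: ice volume = 736 km² × 801 m = 589.5 km³; 589.5 × (912/1000) = 537.7 km³ of water.
Total added water ≈ 2.798×10^13 m³ over 3.61×10^14 m² → Δh = 0.0775 m = 77.5 mm.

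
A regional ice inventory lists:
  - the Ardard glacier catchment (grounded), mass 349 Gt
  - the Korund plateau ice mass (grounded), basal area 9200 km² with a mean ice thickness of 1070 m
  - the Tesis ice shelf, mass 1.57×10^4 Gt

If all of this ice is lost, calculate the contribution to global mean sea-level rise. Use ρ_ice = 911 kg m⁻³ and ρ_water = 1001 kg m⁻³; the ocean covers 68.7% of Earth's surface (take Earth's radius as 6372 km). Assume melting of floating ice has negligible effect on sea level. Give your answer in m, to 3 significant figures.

Ardard: 349 Gt = 3.490×10^14 kg; dividing by ρ_w = 1001 kg m⁻³ gives 3.487×10^11 m³ of water.
Korund: ice volume = 9200 km² × 1070 m = 9844 km³; 9844 × (911/1001) = 8959 km³ of water.
The Tesis ice shelf is floating and already displaces its own weight of water, so its melt adds essentially nothing to sea level.
Total added water ≈ 9.308×10^12 m³ over 3.51×10^14 m² → Δh = 0.0266 m.

≈ 0.0266 m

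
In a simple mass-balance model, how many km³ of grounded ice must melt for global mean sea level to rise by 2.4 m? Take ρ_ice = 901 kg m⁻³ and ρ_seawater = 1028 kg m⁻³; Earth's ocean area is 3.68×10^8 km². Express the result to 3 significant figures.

Required water volume = Δh × A = 2.4 m × 3.68×10^14 m² = 8.832×10^14 m³ = 8.832×10^5 km³.
Ice volume = water volume × ρ_w/ρ_ice = 8.832×10^5 × 1028/901 = 1.01×10^6 km³.

≈ 1.01×10^6 km³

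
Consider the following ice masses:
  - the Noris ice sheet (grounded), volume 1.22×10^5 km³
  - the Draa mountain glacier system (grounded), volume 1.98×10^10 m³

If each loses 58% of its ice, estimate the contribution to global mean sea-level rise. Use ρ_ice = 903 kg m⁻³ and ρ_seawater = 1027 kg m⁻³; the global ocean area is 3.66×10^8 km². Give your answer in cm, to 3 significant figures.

≈ 17.0 cm

Noris: 0.58 × 1.22×10^5 km³ × (903/1027) = 6.222×10^4 km³ of water.
Draa: 0.58 × 1.98×10^10 m³ × (903/1027) = 1.010×10^10 m³ of water.
Total added water ≈ 6.223×10^13 m³ over 3.66×10^14 m² → Δh = 0.170 m = 17.0 cm.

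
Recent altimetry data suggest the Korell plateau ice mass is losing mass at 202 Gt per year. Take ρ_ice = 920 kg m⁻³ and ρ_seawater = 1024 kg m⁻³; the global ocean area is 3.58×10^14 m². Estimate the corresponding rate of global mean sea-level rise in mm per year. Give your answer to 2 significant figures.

ρ_w = 1024 kg m⁻³. Annual water volume added = 202 Gt / ρ_w = 2.020×10^14 kg / 1024 kg m⁻³ = 1.973×10^11 m³.
Δh per year = 1.973×10^11 / 3.58×10^14 = 5.51×10^-4 m = 0.55 mm.

≈ 0.55 mm/yr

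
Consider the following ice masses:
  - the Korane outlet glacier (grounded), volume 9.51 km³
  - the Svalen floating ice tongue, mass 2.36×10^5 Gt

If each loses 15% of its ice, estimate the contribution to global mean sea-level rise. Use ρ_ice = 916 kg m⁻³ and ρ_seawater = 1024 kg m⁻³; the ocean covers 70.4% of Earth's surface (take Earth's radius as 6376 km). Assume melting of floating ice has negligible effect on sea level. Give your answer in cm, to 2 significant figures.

Korane: 0.15 × 9.51 km³ × (916/1024) = 1.276 km³ of water.
The Svalen floating ice tongue is floating and already displaces its own weight of water, so its melt adds essentially nothing to sea level.
Total added water ≈ 1.276×10^9 m³ over 3.60×10^14 m² → Δh = 3.55×10^-6 m = 3.5×10^-4 cm.

≈ 3.5×10^-4 cm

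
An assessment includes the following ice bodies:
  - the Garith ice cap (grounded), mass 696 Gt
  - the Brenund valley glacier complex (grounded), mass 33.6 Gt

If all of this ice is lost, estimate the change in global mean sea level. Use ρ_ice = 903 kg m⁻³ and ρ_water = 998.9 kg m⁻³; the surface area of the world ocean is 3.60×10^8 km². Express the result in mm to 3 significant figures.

Garith: 696 Gt = 6.960×10^14 kg; dividing by ρ_w = 998.9 kg m⁻³ gives 6.968×10^11 m³ of water.
Brenund: 33.6 Gt = 3.360×10^13 kg; dividing by ρ_w = 998.9 kg m⁻³ gives 3.364×10^10 m³ of water.
Total added water ≈ 7.304×10^11 m³ over 3.60×10^14 m² → Δh = 2.03×10^-3 m = 2.03 mm.

≈ 2.03 mm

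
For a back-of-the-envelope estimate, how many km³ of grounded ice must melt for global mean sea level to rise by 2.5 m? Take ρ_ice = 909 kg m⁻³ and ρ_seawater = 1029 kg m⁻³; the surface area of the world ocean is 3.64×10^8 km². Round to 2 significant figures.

Required water volume = Δh × A = 2.5 m × 3.64×10^14 m² = 9.100×10^14 m³ = 9.100×10^5 km³.
Ice volume = water volume × ρ_w/ρ_ice = 9.100×10^5 × 1029/909 = 1.0×10^6 km³.

≈ 1.0×10^6 km³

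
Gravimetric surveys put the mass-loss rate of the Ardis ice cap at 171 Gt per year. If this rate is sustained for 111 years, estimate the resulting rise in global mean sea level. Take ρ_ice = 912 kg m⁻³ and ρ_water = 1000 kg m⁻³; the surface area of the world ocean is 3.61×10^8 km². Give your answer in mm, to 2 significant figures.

Total mass lost = 171 Gt/yr × 111 yr = 1.898×10^4 Gt = 1.898×10^16 kg.
ρ_w = 1000 kg m⁻³, so water volume = 1.898×10^16 / 1000 = 1.898×10^13 m³.
Δh = 1.898×10^13 / 3.61×10^14 = 0.0526 m = 53 mm.

≈ 53 mm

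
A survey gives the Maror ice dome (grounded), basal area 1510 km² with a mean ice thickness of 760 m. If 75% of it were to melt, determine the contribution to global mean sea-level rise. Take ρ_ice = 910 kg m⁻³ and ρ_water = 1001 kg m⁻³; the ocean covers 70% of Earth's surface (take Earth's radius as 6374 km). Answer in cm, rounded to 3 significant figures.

Maror: ice volume = 1510 km² × 760 m = 1148 km³; 0.75 × 1148 × (910/1001) = 782.5 km³ of water.
Spread over 3.57×10^14 m² of ocean, Δh = 7.825×10^11 / 3.57×10^14 = 2.19×10^-3 m = 0.219 cm.

≈ 0.219 cm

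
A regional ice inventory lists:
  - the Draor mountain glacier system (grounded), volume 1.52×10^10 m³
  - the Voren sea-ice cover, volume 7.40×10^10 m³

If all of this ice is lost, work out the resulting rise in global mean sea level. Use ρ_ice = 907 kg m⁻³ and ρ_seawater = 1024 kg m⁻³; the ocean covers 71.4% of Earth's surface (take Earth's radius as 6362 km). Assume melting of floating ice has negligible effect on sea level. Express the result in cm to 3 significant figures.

Draor: 1.52×10^10 m³ × (907/1024) = 1.346×10^10 m³ of water.
The Voren sea-ice cover is floating and already displaces its own weight of water, so its melt adds essentially nothing to sea level.
Total added water ≈ 1.346×10^10 m³ over 3.63×10^14 m² → Δh = 3.71×10^-5 m = 3.71×10^-3 cm.

≈ 3.71×10^-3 cm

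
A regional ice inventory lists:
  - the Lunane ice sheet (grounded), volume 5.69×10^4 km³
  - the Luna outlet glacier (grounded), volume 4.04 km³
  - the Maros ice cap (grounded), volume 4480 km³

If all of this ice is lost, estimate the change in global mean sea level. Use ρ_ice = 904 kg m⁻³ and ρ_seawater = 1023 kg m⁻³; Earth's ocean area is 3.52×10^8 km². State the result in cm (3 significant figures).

≈ 15.4 cm

Lunane: 5.69×10^4 km³ × (904/1023) = 5.028×10^4 km³ of water.
Luna: 4.04 km³ × (904/1023) = 3.570 km³ of water.
Maros: 4480 km³ × (904/1023) = 3959 km³ of water.
Total added water ≈ 5.424×10^13 m³ over 3.52×10^14 m² → Δh = 0.154 m = 15.4 cm.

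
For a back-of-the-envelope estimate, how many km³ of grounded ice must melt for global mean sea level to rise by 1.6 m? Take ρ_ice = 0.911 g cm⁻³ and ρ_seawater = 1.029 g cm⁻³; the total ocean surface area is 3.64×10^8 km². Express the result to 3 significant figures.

≈ 6.58×10^5 km³

Required water volume = Δh × A = 1.6 m × 3.64×10^14 m² = 5.824×10^14 m³ = 5.824×10^5 km³.
Ice volume = water volume × ρ_w/ρ_ice = 5.824×10^5 × 1029/911 = 6.58×10^5 km³.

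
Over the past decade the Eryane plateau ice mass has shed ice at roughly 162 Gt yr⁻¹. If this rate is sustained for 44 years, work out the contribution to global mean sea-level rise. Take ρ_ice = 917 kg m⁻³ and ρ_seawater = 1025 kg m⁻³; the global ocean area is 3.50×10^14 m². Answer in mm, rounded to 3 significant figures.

Total mass lost = 162 Gt/yr × 44 yr = 7128 Gt = 7.128×10^15 kg.
ρ_w = 1025 kg m⁻³, so water volume = 7.128×10^15 / 1025 = 6.954×10^12 m³.
Δh = 6.954×10^12 / 3.50×10^14 = 0.0199 m = 19.9 mm.

≈ 19.9 mm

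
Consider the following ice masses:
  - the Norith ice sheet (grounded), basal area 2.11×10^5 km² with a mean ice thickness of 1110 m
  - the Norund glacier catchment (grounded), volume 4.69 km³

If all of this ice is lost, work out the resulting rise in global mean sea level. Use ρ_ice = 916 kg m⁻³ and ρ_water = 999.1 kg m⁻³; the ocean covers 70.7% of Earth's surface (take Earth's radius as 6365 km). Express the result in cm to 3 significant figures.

Norith: ice volume = 2.11×10^5 km² × 1110 m = 2.342×10^5 km³; 2.342×10^5 × (916/999.1) = 2.147×10^5 km³ of water.
Norund: 4.69 km³ × (916/999.1) = 4.300 km³ of water.
Total added water ≈ 2.147×10^14 m³ over 3.60×10^14 m² → Δh = 0.597 m = 59.7 cm.

≈ 59.7 cm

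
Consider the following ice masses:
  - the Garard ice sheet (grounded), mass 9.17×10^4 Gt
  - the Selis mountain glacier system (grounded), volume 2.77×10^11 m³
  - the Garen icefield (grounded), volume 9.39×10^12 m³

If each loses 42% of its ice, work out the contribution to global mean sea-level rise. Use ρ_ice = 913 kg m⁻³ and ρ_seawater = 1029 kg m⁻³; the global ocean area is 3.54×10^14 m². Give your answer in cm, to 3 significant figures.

Garard: 0.42 × 9.17×10^4 Gt = 3.851×10^16 kg; dividing by ρ_w = 1029 kg m⁻³ gives 3.743×10^13 m³ of water.
Selis: 0.42 × 2.77×10^11 m³ × (913/1029) = 1.032×10^11 m³ of water.
Garen: 0.42 × 9.39×10^12 m³ × (913/1029) = 3.499×10^12 m³ of water.
Total added water ≈ 4.103×10^13 m³ over 3.54×10^14 m² → Δh = 0.116 m = 11.6 cm.

≈ 11.6 cm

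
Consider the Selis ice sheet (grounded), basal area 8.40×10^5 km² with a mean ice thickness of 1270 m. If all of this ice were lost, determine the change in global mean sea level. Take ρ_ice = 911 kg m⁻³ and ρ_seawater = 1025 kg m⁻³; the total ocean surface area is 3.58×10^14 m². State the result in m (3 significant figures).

Selis: ice volume = 8.40×10^5 km² × 1270 m = 1.067×10^6 km³; 1.067×10^6 × (911/1025) = 9.482×10^5 km³ of water.
Spread over 3.58×10^14 m² of ocean, Δh = 9.482×10^14 / 3.58×10^14 = 2.65 m.

≈ 2.65 m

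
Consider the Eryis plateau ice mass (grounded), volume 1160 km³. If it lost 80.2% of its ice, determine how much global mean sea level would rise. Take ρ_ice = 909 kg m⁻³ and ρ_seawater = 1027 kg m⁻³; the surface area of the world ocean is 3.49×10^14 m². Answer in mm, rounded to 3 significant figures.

≈ 2.36 mm

Eryis: 0.802 × 1160 km³ × (909/1027) = 823.4 km³ of water.
Spread over 3.49×10^14 m² of ocean, Δh = 8.234×10^11 / 3.49×10^14 = 2.36×10^-3 m = 2.36 mm.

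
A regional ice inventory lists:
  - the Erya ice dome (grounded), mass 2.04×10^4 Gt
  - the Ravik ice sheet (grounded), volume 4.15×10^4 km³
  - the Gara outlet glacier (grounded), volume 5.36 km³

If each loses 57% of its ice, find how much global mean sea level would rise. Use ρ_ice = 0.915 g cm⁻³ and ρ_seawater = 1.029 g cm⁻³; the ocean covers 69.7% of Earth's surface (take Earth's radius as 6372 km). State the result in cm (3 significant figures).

≈ 9.09 cm

Erya: 0.57 × 2.04×10^4 Gt = 1.163×10^16 kg; dividing by ρ_w = 1.029 g cm⁻³ = 1029 kg m⁻³ gives 1.130×10^13 m³ of water.
Ravik: 0.57 × 4.15×10^4 km³ × (915/1029) = 2.103×10^4 km³ of water.
Gara: 0.57 × 5.36 km³ × (915/1029) = 2.717 km³ of water.
Total added water ≈ 3.234×10^13 m³ over 3.56×10^14 m² → Δh = 0.0909 m = 9.09 cm.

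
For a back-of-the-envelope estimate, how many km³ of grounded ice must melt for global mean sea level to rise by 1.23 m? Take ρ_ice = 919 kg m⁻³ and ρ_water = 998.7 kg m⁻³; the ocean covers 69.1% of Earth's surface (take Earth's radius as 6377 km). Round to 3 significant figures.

≈ 4.72×10^5 km³

Required water volume = Δh × A = 1.23 m × 3.53×10^14 m² = 4.343×10^14 m³ = 4.343×10^5 km³.
Ice volume = water volume × ρ_w/ρ_ice = 4.343×10^5 × 998.7/919 = 4.72×10^5 km³.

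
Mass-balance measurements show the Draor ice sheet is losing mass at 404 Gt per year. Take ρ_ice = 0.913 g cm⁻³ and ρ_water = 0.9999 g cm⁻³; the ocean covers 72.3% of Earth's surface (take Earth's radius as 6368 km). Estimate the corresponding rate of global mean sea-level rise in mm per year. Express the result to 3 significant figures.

ρ_w = 0.9999 g cm⁻³ = 999.9 kg m⁻³. Annual water volume added = 404 Gt / ρ_w = 4.040×10^14 kg / 999.9 kg m⁻³ = 4.040×10^11 m³.
Δh per year = 4.040×10^11 / 3.68×10^14 = 1.10×10^-3 m = 1.10 mm.

≈ 1.10 mm/yr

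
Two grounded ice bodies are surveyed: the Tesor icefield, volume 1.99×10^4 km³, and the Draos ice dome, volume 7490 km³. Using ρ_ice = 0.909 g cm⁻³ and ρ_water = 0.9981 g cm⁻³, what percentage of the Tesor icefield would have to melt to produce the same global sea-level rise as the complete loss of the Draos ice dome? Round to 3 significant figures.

≈ 37.6 %

Equal sea-level rise means equal mass of meltwater, i.e. equal mass of ice lost.
Ice mass of Draos: 6.808×10^15 kg; ice mass of Tesor: 1.809×10^16 kg.
Fraction required = 6.808×10^15 / 1.809×10^16 = 0.376 → 37.6 %.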